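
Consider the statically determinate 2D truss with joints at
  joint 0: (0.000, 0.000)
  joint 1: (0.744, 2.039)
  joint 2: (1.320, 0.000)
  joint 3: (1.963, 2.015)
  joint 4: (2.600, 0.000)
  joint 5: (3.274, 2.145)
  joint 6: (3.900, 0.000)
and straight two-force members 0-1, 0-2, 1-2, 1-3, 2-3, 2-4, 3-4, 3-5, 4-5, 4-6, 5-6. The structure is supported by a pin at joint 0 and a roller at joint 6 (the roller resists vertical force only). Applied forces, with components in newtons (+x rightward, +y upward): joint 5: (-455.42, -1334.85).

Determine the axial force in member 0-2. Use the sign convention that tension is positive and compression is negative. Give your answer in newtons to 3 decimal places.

N=7 nodes, M=11 members, R=3 reactions → 2N=14, M+R=14
member 0 (0-1): L=2.1705, (cx,cy)=(0.3428,0.9394)
member 1 (0-2): L=1.3200, (cx,cy)=(1.0000,0.0000)
member 2 (1-2): L=2.1188, (cx,cy)=(0.2719,-0.9623)
member 3 (1-3): L=1.2192, (cx,cy)=(0.9998,-0.0197)
member 4 (2-3): L=2.1151, (cx,cy)=(0.3040,0.9527)
member 5 (2-4): L=1.2800, (cx,cy)=(1.0000,0.0000)
member 6 (3-4): L=2.1133, (cx,cy)=(0.3014,-0.9535)
member 7 (3-5): L=1.3174, (cx,cy)=(0.9951,0.0987)
member 8 (4-5): L=2.2484, (cx,cy)=(0.2998,0.9540)
member 9 (4-6): L=1.3000, (cx,cy)=(1.0000,0.0000)
member 10 (5-6): L=2.2345, (cx,cy)=(0.2802,-0.9600)
solve A·x = −loads:
  F[0-1] = -494.7131 N (compression)
  F[0-2] = -285.8429 N (compression)
  F[1-2] = +489.1189 N (tension)
  F[1-3] = -302.6039 N (compression)
  F[2-3] = -494.0826 N (compression)
  F[2-4] = -2.6718 N (compression)
  F[3-4] = +426.9427 N (tension)
  F[3-5] = -584.2914 N (compression)
  F[4-5] = -426.7090 N (compression)
  F[4-6] = +253.9338 N (tension)
  F[5-6] = -906.4056 N (compression)
  Rx@0 = +455.4200 N
  Ry@0 = +464.7415 N
  Ry@6 = +870.1085 N

-285.843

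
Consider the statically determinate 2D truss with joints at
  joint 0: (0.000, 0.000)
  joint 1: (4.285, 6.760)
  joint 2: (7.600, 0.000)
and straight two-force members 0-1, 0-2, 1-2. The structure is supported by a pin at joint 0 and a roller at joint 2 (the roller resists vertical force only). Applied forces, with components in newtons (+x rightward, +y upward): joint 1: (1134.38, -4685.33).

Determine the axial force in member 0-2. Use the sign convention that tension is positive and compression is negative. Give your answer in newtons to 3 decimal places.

N=3 nodes, M=3 members, R=3 reactions → 2N=6, M+R=6
member 0 (0-1): L=8.0037, (cx,cy)=(0.5354,0.8446)
member 1 (0-2): L=7.6000, (cx,cy)=(1.0000,0.0000)
member 2 (1-2): L=7.5291, (cx,cy)=(0.4403,-0.8979)
solve A·x = −loads:
  F[0-1] = -1225.0192 N (compression)
  F[0-2] = +1790.2296 N (tension)
  F[1-2] = -4065.9895 N (compression)
  Rx@0 = -1134.3800 N
  Ry@0 = +1034.6658 N
  Ry@2 = +3650.6642 N

1790.230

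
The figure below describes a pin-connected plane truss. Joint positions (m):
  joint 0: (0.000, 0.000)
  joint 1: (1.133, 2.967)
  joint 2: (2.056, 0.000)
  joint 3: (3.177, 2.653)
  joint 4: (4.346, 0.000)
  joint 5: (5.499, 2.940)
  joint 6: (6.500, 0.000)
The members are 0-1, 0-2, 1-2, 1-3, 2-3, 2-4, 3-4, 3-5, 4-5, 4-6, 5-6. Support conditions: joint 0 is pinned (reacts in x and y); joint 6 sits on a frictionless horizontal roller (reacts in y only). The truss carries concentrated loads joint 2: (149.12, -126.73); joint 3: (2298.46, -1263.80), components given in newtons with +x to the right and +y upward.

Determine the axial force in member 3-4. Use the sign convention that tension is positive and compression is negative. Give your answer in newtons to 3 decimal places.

-1909.952

N=7 nodes, M=11 members, R=3 reactions → 2N=14, M+R=14
member 0 (0-1): L=3.1760, (cx,cy)=(0.3567,0.9342)
member 1 (0-2): L=2.0560, (cx,cy)=(1.0000,0.0000)
member 2 (1-2): L=3.1073, (cx,cy)=(0.2970,-0.9549)
member 3 (1-3): L=2.0680, (cx,cy)=(0.9884,-0.1518)
member 4 (2-3): L=2.8801, (cx,cy)=(0.3892,0.9211)
member 5 (2-4): L=2.2900, (cx,cy)=(1.0000,0.0000)
member 6 (3-4): L=2.8991, (cx,cy)=(0.4032,-0.9151)
member 7 (3-5): L=2.3397, (cx,cy)=(0.9924,0.1227)
member 8 (4-5): L=3.1580, (cx,cy)=(0.3651,0.9310)
member 9 (4-6): L=2.1540, (cx,cy)=(1.0000,0.0000)
member 10 (5-6): L=3.1057, (cx,cy)=(0.3223,-0.9466)
solve A·x = −loads:
  F[0-1] = +219.8532 N (tension)
  F[0-2] = +2369.1492 N (tension)
  F[1-2] = -239.1430 N (compression)
  F[1-3] = +151.2208 N (tension)
  F[2-3] = +385.4757 N (tension)
  F[2-4] = +1998.9574 N (tension)
  F[3-4] = -1909.9524 N (compression)
  F[3-5] = -1238.1694 N (compression)
  F[4-5] = +1877.4029 N (tension)
  F[4-6] = +543.3719 N (tension)
  F[5-6] = -1685.8843 N (compression)
  Rx@0 = -2447.5800 N
  Ry@0 = -205.3875 N
  Ry@6 = +1595.9175 N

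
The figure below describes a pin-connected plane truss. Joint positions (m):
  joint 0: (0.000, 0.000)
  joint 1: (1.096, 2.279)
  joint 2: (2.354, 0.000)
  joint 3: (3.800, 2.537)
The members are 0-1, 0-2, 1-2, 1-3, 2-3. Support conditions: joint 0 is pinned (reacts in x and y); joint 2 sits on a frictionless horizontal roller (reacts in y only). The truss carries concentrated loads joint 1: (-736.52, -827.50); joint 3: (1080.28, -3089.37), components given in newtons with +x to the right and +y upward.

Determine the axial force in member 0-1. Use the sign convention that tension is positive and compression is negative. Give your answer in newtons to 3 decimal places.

N=4 nodes, M=5 members, R=3 reactions → 2N=8, M+R=8
member 0 (0-1): L=2.5288, (cx,cy)=(0.4334,0.9012)
member 1 (0-2): L=2.3540, (cx,cy)=(1.0000,0.0000)
member 2 (1-2): L=2.6032, (cx,cy)=(0.4833,-0.8755)
member 3 (1-3): L=2.7163, (cx,cy)=(0.9955,0.0950)
member 4 (2-3): L=2.9202, (cx,cy)=(0.4952,0.8688)
solve A·x = −loads:
  F[0-1] = +2115.7317 N (tension)
  F[0-2] = -573.1969 N (compression)
  F[1-2] = -2795.6527 N (compression)
  F[1-3] = +3018.1497 N (tension)
  F[2-3] = -3885.9107 N (compression)
  Rx@0 = -343.7600 N
  Ry@0 = -1906.7015 N
  Ry@2 = +5823.5715 N

2115.732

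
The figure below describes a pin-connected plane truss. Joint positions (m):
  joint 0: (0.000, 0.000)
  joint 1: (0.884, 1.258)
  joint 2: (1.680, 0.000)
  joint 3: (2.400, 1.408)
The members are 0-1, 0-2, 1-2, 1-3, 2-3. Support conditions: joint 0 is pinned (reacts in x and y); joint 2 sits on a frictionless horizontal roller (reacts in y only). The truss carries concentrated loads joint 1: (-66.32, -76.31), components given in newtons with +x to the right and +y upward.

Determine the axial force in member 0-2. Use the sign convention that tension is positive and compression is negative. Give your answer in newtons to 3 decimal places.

N=4 nodes, M=5 members, R=3 reactions → 2N=8, M+R=8
member 0 (0-1): L=1.5375, (cx,cy)=(0.5749,0.8182)
member 1 (0-2): L=1.6800, (cx,cy)=(1.0000,0.0000)
member 2 (1-2): L=1.4887, (cx,cy)=(0.5347,-0.8450)
member 3 (1-3): L=1.5234, (cx,cy)=(0.9951,0.0985)
member 4 (2-3): L=1.5814, (cx,cy)=(0.4553,0.8903)
solve A·x = −loads:
  F[0-1] = -104.8867 N (compression)
  F[0-2] = -6.0158 N (compression)
  F[1-2] = +11.2509 N (tension)
  F[1-3] = -0.0000 N (compression)
  F[2-3] = -0.0000 N (compression)
  Rx@0 = +66.3200 N
  Ry@0 = +85.8175 N
  Ry@2 = -9.5075 N

-6.016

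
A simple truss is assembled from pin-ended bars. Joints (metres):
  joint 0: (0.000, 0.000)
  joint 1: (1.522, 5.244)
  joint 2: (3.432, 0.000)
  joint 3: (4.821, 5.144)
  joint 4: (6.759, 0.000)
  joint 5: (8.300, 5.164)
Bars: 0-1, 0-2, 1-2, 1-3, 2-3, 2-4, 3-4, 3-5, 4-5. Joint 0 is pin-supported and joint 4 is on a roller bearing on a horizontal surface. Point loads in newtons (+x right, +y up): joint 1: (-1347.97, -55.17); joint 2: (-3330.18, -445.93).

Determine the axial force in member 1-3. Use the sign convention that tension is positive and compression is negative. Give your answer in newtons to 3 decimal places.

517.931

N=6 nodes, M=9 members, R=3 reactions → 2N=12, M+R=12
member 0 (0-1): L=5.4604, (cx,cy)=(0.2787,0.9604)
member 1 (0-2): L=3.4320, (cx,cy)=(1.0000,0.0000)
member 2 (1-2): L=5.5810, (cx,cy)=(0.3422,-0.9396)
member 3 (1-3): L=3.3005, (cx,cy)=(0.9995,-0.0303)
member 4 (2-3): L=5.3282, (cx,cy)=(0.2607,0.9654)
member 5 (2-4): L=3.3270, (cx,cy)=(1.0000,0.0000)
member 6 (3-4): L=5.4970, (cx,cy)=(0.3526,-0.9358)
member 7 (3-5): L=3.4791, (cx,cy)=(1.0000,0.0057)
member 8 (4-5): L=5.3890, (cx,cy)=(0.2860,0.9582)
solve A·x = −loads:
  F[0-1] = -1362.0570 N (compression)
  F[0-2] = -4298.4985 N (compression)
  F[1-2] = +1316.7239 N (tension)
  F[1-3] = +517.9310 N (tension)
  F[2-3] = -819.6239 N (compression)
  F[2-4] = -304.0281 N (compression)
  F[3-4] = +862.3480 N (tension)
  F[3-5] = -0.0000 N (tension)
  F[4-5] = +0.0000 N (tension)
  Rx@0 = +4678.1500 N
  Ry@0 = +1308.0765 N
  Ry@4 = -806.9765 N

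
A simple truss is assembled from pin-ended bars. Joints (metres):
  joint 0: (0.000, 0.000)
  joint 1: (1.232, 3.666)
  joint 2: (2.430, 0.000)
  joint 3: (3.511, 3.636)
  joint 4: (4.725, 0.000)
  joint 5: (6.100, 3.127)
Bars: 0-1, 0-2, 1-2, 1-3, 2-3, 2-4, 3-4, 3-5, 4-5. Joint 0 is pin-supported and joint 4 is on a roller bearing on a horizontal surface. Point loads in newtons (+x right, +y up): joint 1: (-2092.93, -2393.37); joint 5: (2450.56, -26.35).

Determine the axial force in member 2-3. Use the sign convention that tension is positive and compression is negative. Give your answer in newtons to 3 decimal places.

680.415

N=6 nodes, M=9 members, R=3 reactions → 2N=12, M+R=12
member 0 (0-1): L=3.8675, (cx,cy)=(0.3186,0.9479)
member 1 (0-2): L=2.4300, (cx,cy)=(1.0000,0.0000)
member 2 (1-2): L=3.8568, (cx,cy)=(0.3106,-0.9505)
member 3 (1-3): L=2.2792, (cx,cy)=(0.9999,-0.0132)
member 4 (2-3): L=3.7933, (cx,cy)=(0.2850,0.9585)
member 5 (2-4): L=2.2950, (cx,cy)=(1.0000,0.0000)
member 6 (3-4): L=3.8333, (cx,cy)=(0.3167,-0.9485)
member 7 (3-5): L=2.6386, (cx,cy)=(0.9812,-0.1929)
member 8 (4-5): L=3.4160, (cx,cy)=(0.4025,0.9154)
solve A·x = −loads:
  F[0-1] = -1860.6541 N (compression)
  F[0-2] = +950.3486 N (tension)
  F[1-2] = -686.1420 N (compression)
  F[1-3] = +1713.4904 N (tension)
  F[2-3] = +680.4148 N (tension)
  F[2-4] = +543.3156 N (tension)
  F[3-4] = -1133.5378 N (compression)
  F[3-5] = +2309.6147 N (tension)
  F[4-5] = +457.9299 N (tension)
  Rx@0 = -357.6300 N
  Ry@0 = +1763.7228 N
  Ry@4 = +655.9972 N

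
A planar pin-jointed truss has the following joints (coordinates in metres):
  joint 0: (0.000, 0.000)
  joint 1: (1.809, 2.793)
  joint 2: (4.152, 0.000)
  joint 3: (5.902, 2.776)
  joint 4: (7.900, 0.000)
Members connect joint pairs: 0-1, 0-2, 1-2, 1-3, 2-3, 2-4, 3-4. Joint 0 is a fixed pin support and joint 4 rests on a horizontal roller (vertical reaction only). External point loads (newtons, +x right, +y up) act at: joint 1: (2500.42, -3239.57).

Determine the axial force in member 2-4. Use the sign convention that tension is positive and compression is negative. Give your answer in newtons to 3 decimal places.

1170.176

N=5 nodes, M=7 members, R=3 reactions → 2N=10, M+R=10
member 0 (0-1): L=3.3277, (cx,cy)=(0.5436,0.8393)
member 1 (0-2): L=4.1520, (cx,cy)=(1.0000,0.0000)
member 2 (1-2): L=3.6456, (cx,cy)=(0.6427,-0.7661)
member 3 (1-3): L=4.0930, (cx,cy)=(1.0000,-0.0042)
member 4 (2-3): L=3.2816, (cx,cy)=(0.5333,0.8459)
member 5 (2-4): L=3.7480, (cx,cy)=(1.0000,0.0000)
member 6 (3-4): L=3.4203, (cx,cy)=(0.5842,-0.8116)
solve A·x = −loads:
  F[0-1] = -1922.6570 N (compression)
  F[0-2] = +3545.6245 N (tension)
  F[1-2] = -2110.2742 N (compression)
  F[1-3] = -2189.3908 N (compression)
  F[2-3] = +1911.1770 N (tension)
  F[2-4] = +1170.1758 N (tension)
  F[3-4] = -2003.1559 N (compression)
  Rx@0 = -2500.4200 N
  Ry@0 = +1613.7402 N
  Ry@4 = +1625.8298 N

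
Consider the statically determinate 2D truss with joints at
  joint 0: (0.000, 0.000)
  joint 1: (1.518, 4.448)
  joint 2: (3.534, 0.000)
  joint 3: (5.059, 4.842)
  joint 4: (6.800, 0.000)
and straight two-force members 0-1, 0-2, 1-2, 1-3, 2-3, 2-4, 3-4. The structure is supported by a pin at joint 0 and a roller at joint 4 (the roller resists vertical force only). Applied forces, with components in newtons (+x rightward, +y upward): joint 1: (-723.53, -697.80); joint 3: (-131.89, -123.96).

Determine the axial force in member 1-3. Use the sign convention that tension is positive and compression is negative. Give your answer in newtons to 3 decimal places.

127.681

N=5 nodes, M=7 members, R=3 reactions → 2N=10, M+R=10
member 0 (0-1): L=4.6999, (cx,cy)=(0.3230,0.9464)
member 1 (0-2): L=3.5340, (cx,cy)=(1.0000,0.0000)
member 2 (1-2): L=4.8835, (cx,cy)=(0.4128,-0.9108)
member 3 (1-3): L=3.5629, (cx,cy)=(0.9939,0.1106)
member 4 (2-3): L=5.0765, (cx,cy)=(0.3004,0.9538)
member 5 (2-4): L=3.2660, (cx,cy)=(1.0000,0.0000)
member 6 (3-4): L=5.1455, (cx,cy)=(0.3384,-0.9410)
solve A·x = −loads:
  F[0-1] = -1205.5647 N (compression)
  F[0-2] = -466.0397 N (compression)
  F[1-2] = +502.0457 N (tension)
  F[1-3] = +127.6806 N (tension)
  F[2-3] = -479.4140 N (compression)
  F[2-4] = -114.7690 N (compression)
  F[3-4] = +339.1973 N (tension)
  Rx@0 = +855.4200 N
  Ry@0 = +1140.9510 N
  Ry@4 = -319.1910 N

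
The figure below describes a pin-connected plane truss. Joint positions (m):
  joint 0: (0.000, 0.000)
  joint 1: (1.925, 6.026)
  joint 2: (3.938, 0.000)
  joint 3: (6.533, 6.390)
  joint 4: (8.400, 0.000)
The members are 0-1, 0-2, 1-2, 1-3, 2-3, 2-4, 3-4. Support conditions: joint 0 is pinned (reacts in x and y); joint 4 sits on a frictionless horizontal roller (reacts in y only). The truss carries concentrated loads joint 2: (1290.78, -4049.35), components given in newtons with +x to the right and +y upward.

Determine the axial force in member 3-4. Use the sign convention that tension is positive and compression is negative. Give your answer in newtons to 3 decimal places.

N=5 nodes, M=7 members, R=3 reactions → 2N=10, M+R=10
member 0 (0-1): L=6.3260, (cx,cy)=(0.3043,0.9526)
member 1 (0-2): L=3.9380, (cx,cy)=(1.0000,0.0000)
member 2 (1-2): L=6.3533, (cx,cy)=(0.3168,-0.9485)
member 3 (1-3): L=4.6224, (cx,cy)=(0.9969,0.0787)
member 4 (2-3): L=6.8968, (cx,cy)=(0.3763,0.9265)
member 5 (2-4): L=4.4620, (cx,cy)=(1.0000,0.0000)
member 6 (3-4): L=6.6572, (cx,cy)=(0.2804,-0.9599)
solve A·x = −loads:
  F[0-1] = -2258.0616 N (compression)
  F[0-2] = +1977.9073 N (tension)
  F[1-2] = +2153.7579 N (tension)
  F[1-3] = -1373.7935 N (compression)
  F[2-3] = +2165.7061 N (tension)
  F[2-4] = +554.6579 N (tension)
  F[3-4] = -1977.7433 N (compression)
  Rx@0 = -1290.7800 N
  Ry@0 = +2150.9762 N
  Ry@4 = +1898.3738 N

-1977.743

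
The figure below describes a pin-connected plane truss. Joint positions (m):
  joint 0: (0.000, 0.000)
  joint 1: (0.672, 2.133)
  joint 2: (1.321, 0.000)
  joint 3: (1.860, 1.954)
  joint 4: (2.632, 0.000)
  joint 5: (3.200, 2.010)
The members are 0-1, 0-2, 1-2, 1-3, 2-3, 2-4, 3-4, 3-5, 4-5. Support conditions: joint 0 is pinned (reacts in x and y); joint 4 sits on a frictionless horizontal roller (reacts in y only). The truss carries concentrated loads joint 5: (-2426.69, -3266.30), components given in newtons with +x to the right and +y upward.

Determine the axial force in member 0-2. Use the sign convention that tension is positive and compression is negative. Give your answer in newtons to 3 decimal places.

-2064.911

N=6 nodes, M=9 members, R=3 reactions → 2N=12, M+R=12
member 0 (0-1): L=2.2364, (cx,cy)=(0.3005,0.9538)
member 1 (0-2): L=1.3210, (cx,cy)=(1.0000,0.0000)
member 2 (1-2): L=2.2295, (cx,cy)=(0.2911,-0.9567)
member 3 (1-3): L=1.2014, (cx,cy)=(0.9888,-0.1490)
member 4 (2-3): L=2.0270, (cx,cy)=(0.2659,0.9640)
member 5 (2-4): L=1.3110, (cx,cy)=(1.0000,0.0000)
member 6 (3-4): L=2.1010, (cx,cy)=(0.3674,-0.9300)
member 7 (3-5): L=1.3412, (cx,cy)=(0.9991,0.0418)
member 8 (4-5): L=2.0887, (cx,cy)=(0.2719,0.9623)
solve A·x = −loads:
  F[0-1] = -1203.9649 N (compression)
  F[0-2] = -2064.9114 N (compression)
  F[1-2] = +1317.6893 N (tension)
  F[1-3] = -753.7581 N (compression)
  F[2-3] = -1307.7090 N (compression)
  F[2-4] = -1333.6079 N (compression)
  F[3-4] = +1166.3241 N (tension)
  F[3-5] = -1522.9741 N (compression)
  F[4-5] = -3328.1299 N (compression)
  Rx@0 = +2426.6900 N
  Ry@0 = +1148.3239 N
  Ry@4 = +2117.9761 N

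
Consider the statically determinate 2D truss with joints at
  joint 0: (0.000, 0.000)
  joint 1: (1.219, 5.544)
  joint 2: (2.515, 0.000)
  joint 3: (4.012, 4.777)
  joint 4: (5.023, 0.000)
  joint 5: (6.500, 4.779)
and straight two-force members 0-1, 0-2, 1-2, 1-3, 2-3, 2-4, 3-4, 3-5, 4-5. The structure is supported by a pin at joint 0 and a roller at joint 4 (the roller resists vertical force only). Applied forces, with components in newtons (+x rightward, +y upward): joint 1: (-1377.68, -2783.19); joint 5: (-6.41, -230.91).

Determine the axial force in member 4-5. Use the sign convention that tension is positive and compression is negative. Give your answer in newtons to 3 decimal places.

N=6 nodes, M=9 members, R=3 reactions → 2N=12, M+R=12
member 0 (0-1): L=5.6764, (cx,cy)=(0.2147,0.9767)
member 1 (0-2): L=2.5150, (cx,cy)=(1.0000,0.0000)
member 2 (1-2): L=5.6935, (cx,cy)=(0.2276,-0.9737)
member 3 (1-3): L=2.8964, (cx,cy)=(0.9643,-0.2648)
member 4 (2-3): L=5.0061, (cx,cy)=(0.2990,0.9542)
member 5 (2-4): L=2.5080, (cx,cy)=(1.0000,0.0000)
member 6 (3-4): L=4.8828, (cx,cy)=(0.2071,-0.9783)
member 7 (3-5): L=2.4880, (cx,cy)=(1.0000,0.0008)
member 8 (4-5): L=5.0020, (cx,cy)=(0.2953,0.9554)
solve A·x = −loads:
  F[0-1] = -3651.7286 N (compression)
  F[0-2] = -599.8903 N (compression)
  F[1-2] = +680.7926 N (tension)
  F[1-3] = +454.7463 N (tension)
  F[2-3] = -694.7092 N (compression)
  F[2-4] = -237.1782 N (compression)
  F[3-4] = +800.7470 N (tension)
  F[3-5] = +64.9713 N (tension)
  F[4-5] = -241.7413 N (compression)
  Rx@0 = +1384.0900 N
  Ry@0 = +3566.5324 N
  Ry@4 = -552.4324 N

-241.741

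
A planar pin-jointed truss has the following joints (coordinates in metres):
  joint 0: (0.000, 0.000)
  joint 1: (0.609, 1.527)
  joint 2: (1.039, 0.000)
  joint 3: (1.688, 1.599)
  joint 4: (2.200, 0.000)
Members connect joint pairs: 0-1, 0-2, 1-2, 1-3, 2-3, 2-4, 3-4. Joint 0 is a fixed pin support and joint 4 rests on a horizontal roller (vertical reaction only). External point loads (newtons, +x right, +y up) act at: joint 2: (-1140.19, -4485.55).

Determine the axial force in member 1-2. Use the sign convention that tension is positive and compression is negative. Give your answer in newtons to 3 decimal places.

2349.614

N=5 nodes, M=7 members, R=3 reactions → 2N=10, M+R=10
member 0 (0-1): L=1.6440, (cx,cy)=(0.3704,0.9289)
member 1 (0-2): L=1.0390, (cx,cy)=(1.0000,0.0000)
member 2 (1-2): L=1.5864, (cx,cy)=(0.2711,-0.9626)
member 3 (1-3): L=1.0814, (cx,cy)=(0.9978,0.0666)
member 4 (2-3): L=1.7257, (cx,cy)=(0.3761,0.9266)
member 5 (2-4): L=1.1610, (cx,cy)=(1.0000,0.0000)
member 6 (3-4): L=1.6790, (cx,cy)=(0.3049,-0.9524)
solve A·x = −loads:
  F[0-1] = -2548.4604 N (compression)
  F[0-2] = -196.1215 N (compression)
  F[1-2] = +2349.6141 N (tension)
  F[1-3] = -1584.4611 N (compression)
  F[2-3] = +2400.0964 N (tension)
  F[2-4] = +678.3129 N (tension)
  F[3-4] = -2224.3514 N (compression)
  Rx@0 = +1140.1900 N
  Ry@0 = +2367.1471 N
  Ry@4 = +2118.4029 N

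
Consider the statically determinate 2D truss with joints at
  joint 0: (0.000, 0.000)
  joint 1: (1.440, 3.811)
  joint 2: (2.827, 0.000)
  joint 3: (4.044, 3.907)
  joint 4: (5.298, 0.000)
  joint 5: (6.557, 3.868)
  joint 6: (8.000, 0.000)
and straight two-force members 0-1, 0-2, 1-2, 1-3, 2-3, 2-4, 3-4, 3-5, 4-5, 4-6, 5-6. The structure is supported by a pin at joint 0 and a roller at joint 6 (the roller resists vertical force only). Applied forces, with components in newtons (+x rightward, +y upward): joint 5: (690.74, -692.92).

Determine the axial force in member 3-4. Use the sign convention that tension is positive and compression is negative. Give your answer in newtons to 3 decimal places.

N=7 nodes, M=11 members, R=3 reactions → 2N=14, M+R=14
member 0 (0-1): L=4.0740, (cx,cy)=(0.3535,0.9354)
member 1 (0-2): L=2.8270, (cx,cy)=(1.0000,0.0000)
member 2 (1-2): L=4.0556, (cx,cy)=(0.3420,-0.9397)
member 3 (1-3): L=2.6058, (cx,cy)=(0.9993,0.0368)
member 4 (2-3): L=4.0922, (cx,cy)=(0.2974,0.9548)
member 5 (2-4): L=2.4710, (cx,cy)=(1.0000,0.0000)
member 6 (3-4): L=4.1033, (cx,cy)=(0.3056,-0.9522)
member 7 (3-5): L=2.5133, (cx,cy)=(0.9999,-0.0155)
member 8 (4-5): L=4.0677, (cx,cy)=(0.3095,0.9509)
member 9 (4-6): L=2.7020, (cx,cy)=(1.0000,0.0000)
member 10 (5-6): L=4.1284, (cx,cy)=(0.3495,-0.9369)
solve A·x = −loads:
  F[0-1] = +223.4087 N (tension)
  F[0-2] = +611.7734 N (tension)
  F[1-2] = -216.3965 N (compression)
  F[1-3] = +153.0782 N (tension)
  F[2-3] = +212.9845 N (tension)
  F[2-4] = +474.4245 N (tension)
  F[3-4] = -224.1303 N (compression)
  F[3-5] = +284.8456 N (tension)
  F[4-5] = +224.4276 N (tension)
  F[4-6] = +336.4665 N (tension)
  F[5-6] = -962.6248 N (compression)
  Rx@0 = -690.7400 N
  Ry@0 = -208.9873 N
  Ry@6 = +901.9073 N

-224.130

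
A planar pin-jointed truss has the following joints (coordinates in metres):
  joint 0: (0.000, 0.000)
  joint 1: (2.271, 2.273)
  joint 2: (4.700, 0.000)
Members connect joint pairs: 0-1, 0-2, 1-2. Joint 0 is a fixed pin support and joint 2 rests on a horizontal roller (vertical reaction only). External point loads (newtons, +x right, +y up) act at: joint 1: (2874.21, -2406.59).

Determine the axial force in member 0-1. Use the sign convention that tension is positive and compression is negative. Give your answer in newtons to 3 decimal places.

206.767

N=3 nodes, M=3 members, R=3 reactions → 2N=6, M+R=6
member 0 (0-1): L=3.2131, (cx,cy)=(0.7068,0.7074)
member 1 (0-2): L=4.7000, (cx,cy)=(1.0000,0.0000)
member 2 (1-2): L=3.3266, (cx,cy)=(0.7302,-0.6833)
solve A·x = −loads:
  F[0-1] = +206.7670 N (tension)
  F[0-2] = +2728.0680 N (tension)
  F[1-2] = -3736.2351 N (compression)
  Rx@0 = -2874.2100 N
  Ry@0 = -146.2707 N
  Ry@2 = +2552.8607 N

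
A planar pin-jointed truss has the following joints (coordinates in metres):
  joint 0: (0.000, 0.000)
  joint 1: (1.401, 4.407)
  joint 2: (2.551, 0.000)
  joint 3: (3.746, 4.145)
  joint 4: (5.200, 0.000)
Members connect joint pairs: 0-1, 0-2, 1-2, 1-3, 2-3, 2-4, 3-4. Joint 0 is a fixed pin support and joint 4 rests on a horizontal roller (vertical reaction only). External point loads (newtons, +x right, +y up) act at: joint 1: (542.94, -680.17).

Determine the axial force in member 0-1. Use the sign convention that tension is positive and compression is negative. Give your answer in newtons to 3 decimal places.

-38.588

N=5 nodes, M=7 members, R=3 reactions → 2N=10, M+R=10
member 0 (0-1): L=4.6243, (cx,cy)=(0.3030,0.9530)
member 1 (0-2): L=2.5510, (cx,cy)=(1.0000,0.0000)
member 2 (1-2): L=4.5546, (cx,cy)=(0.2525,-0.9676)
member 3 (1-3): L=2.3596, (cx,cy)=(0.9938,-0.1110)
member 4 (2-3): L=4.3138, (cx,cy)=(0.2770,0.9609)
member 5 (2-4): L=2.6490, (cx,cy)=(1.0000,0.0000)
member 6 (3-4): L=4.3926, (cx,cy)=(0.3310,-0.9436)
solve A·x = −loads:
  F[0-1] = -38.5884 N (compression)
  F[0-2] = +554.6308 N (tension)
  F[1-2] = -618.9431 N (compression)
  F[1-3] = -400.8304 N (compression)
  F[2-3] = +623.2805 N (tension)
  F[2-4] = +225.6928 N (tension)
  F[3-4] = -681.8318 N (compression)
  Rx@0 = -542.9400 N
  Ry@0 = +36.7749 N
  Ry@4 = +643.3951 N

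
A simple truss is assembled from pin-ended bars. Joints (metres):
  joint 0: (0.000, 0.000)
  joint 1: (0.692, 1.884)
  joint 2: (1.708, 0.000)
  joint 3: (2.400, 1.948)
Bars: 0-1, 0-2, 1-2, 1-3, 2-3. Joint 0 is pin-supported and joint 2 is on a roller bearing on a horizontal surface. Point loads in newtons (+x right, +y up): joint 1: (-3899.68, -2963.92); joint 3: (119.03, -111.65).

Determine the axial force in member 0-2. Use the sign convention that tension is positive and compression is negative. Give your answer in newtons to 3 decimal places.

-1619.578

N=4 nodes, M=5 members, R=3 reactions → 2N=8, M+R=8
member 0 (0-1): L=2.0071, (cx,cy)=(0.3448,0.9387)
member 1 (0-2): L=1.7080, (cx,cy)=(1.0000,0.0000)
member 2 (1-2): L=2.1405, (cx,cy)=(0.4747,-0.8802)
member 3 (1-3): L=1.7092, (cx,cy)=(0.9993,0.0374)
member 4 (2-3): L=2.0673, (cx,cy)=(0.3347,0.9423)
solve A·x = −loads:
  F[0-1] = -6267.9429 N (compression)
  F[0-2] = -1619.5784 N (compression)
  F[1-2] = +3324.0335 N (tension)
  F[1-3] = +160.9458 N (tension)
  F[2-3] = -124.8810 N (compression)
  Rx@0 = +3780.6500 N
  Ry@0 = +5883.6110 N
  Ry@2 = -2808.0410 N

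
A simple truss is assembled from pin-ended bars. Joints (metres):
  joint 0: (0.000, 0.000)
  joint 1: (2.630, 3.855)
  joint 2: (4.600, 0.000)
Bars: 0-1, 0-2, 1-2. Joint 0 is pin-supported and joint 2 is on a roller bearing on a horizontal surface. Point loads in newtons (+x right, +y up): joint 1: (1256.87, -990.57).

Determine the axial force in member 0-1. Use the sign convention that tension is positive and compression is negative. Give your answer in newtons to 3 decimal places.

761.546

N=3 nodes, M=3 members, R=3 reactions → 2N=6, M+R=6
member 0 (0-1): L=4.6667, (cx,cy)=(0.5636,0.8261)
member 1 (0-2): L=4.6000, (cx,cy)=(1.0000,0.0000)
member 2 (1-2): L=4.3292, (cx,cy)=(0.4551,-0.8905)
solve A·x = −loads:
  F[0-1] = +761.5461 N (tension)
  F[0-2] = +827.6858 N (tension)
  F[1-2] = -1818.8898 N (compression)
  Rx@0 = -1256.8700 N
  Ry@0 = -629.0893 N
  Ry@2 = +1619.6593 N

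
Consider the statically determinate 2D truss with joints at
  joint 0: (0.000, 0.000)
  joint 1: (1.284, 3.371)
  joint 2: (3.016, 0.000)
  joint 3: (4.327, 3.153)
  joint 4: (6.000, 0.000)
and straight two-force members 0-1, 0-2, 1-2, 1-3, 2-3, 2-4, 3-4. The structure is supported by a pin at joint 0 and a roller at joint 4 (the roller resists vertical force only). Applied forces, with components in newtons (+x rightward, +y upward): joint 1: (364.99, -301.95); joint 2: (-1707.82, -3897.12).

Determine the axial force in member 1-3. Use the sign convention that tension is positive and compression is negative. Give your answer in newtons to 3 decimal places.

N=5 nodes, M=7 members, R=3 reactions → 2N=10, M+R=10
member 0 (0-1): L=3.6073, (cx,cy)=(0.3559,0.9345)
member 1 (0-2): L=3.0160, (cx,cy)=(1.0000,0.0000)
member 2 (1-2): L=3.7899, (cx,cy)=(0.4570,-0.8895)
member 3 (1-3): L=3.0508, (cx,cy)=(0.9974,-0.0715)
member 4 (2-3): L=3.4147, (cx,cy)=(0.3839,0.9234)
member 5 (2-4): L=2.9840, (cx,cy)=(1.0000,0.0000)
member 6 (3-4): L=3.5694, (cx,cy)=(0.4687,-0.8834)
solve A·x = −loads:
  F[0-1] = -2108.5347 N (compression)
  F[0-2] = -592.2987 N (compression)
  F[1-2] = +2040.7955 N (tension)
  F[1-3] = -2053.4184 N (compression)
  F[2-3] = +2254.6968 N (tension)
  F[2-4] = +1182.5256 N (tension)
  F[3-4] = -2522.9294 N (compression)
  Rx@0 = +1342.8300 N
  Ry@0 = +1970.4368 N
  Ry@4 = +2228.6332 N

-2053.418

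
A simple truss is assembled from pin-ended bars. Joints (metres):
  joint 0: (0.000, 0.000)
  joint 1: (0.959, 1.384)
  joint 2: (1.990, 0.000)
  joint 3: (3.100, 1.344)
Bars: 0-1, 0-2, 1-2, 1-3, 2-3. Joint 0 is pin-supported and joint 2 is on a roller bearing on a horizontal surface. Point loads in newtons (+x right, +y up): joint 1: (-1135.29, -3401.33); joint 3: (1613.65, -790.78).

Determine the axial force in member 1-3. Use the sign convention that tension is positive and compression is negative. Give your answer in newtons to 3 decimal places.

N=4 nodes, M=5 members, R=3 reactions → 2N=8, M+R=8
member 0 (0-1): L=1.6838, (cx,cy)=(0.5695,0.8220)
member 1 (0-2): L=1.9900, (cx,cy)=(1.0000,0.0000)
member 2 (1-2): L=1.7258, (cx,cy)=(0.5974,-0.8019)
member 3 (1-3): L=2.1414, (cx,cy)=(0.9998,-0.0187)
member 4 (2-3): L=1.7431, (cx,cy)=(0.6368,0.7710)
solve A·x = −loads:
  F[0-1] = -1241.9810 N (compression)
  F[0-2] = +1185.7298 N (tension)
  F[1-2] = -3020.3916 N (compression)
  F[1-3] = +2232.6946 N (tension)
  F[2-3] = -971.5174 N (compression)
  Rx@0 = -478.3600 N
  Ry@0 = +1020.8549 N
  Ry@2 = +3171.2551 N

2232.695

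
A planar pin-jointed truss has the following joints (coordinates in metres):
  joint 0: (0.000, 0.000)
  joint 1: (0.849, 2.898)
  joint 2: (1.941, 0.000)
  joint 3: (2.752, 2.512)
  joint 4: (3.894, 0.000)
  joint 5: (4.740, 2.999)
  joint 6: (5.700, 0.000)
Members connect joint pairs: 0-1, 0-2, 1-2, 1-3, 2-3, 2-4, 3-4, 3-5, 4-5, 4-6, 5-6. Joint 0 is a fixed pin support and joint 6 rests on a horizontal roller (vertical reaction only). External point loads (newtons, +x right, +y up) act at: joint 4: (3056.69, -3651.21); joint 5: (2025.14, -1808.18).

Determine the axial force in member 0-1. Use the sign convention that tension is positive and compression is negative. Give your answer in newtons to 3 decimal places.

-412.524

N=7 nodes, M=11 members, R=3 reactions → 2N=14, M+R=14
member 0 (0-1): L=3.0198, (cx,cy)=(0.2811,0.9597)
member 1 (0-2): L=1.9410, (cx,cy)=(1.0000,0.0000)
member 2 (1-2): L=3.0969, (cx,cy)=(0.3526,-0.9358)
member 3 (1-3): L=1.9418, (cx,cy)=(0.9800,-0.1988)
member 4 (2-3): L=2.6397, (cx,cy)=(0.3072,0.9516)
member 5 (2-4): L=1.9530, (cx,cy)=(1.0000,0.0000)
member 6 (3-4): L=2.7594, (cx,cy)=(0.4139,-0.9103)
member 7 (3-5): L=2.0468, (cx,cy)=(0.9713,0.2379)
member 8 (4-5): L=3.1160, (cx,cy)=(0.2715,0.9624)
member 9 (4-6): L=1.8060, (cx,cy)=(1.0000,0.0000)
member 10 (5-6): L=3.1489, (cx,cy)=(0.3049,-0.9524)
solve A·x = −loads:
  F[0-1] = -412.5237 N (compression)
  F[0-2] = +5197.8087 N (tension)
  F[1-2] = +485.2884 N (tension)
  F[1-3] = -292.9423 N (compression)
  F[2-3] = -477.1990 N (compression)
  F[2-4] = +5515.5382 N (tension)
  F[3-4] = +286.2829 N (tension)
  F[3-5] = -568.5156 N (compression)
  F[4-5] = +3522.9194 N (tension)
  F[4-6] = +1620.8620 N (tension)
  F[5-6] = -5316.6041 N (compression)
  Rx@0 = -5081.8300 N
  Ry@0 = +395.8848 N
  Ry@6 = +5063.5052 N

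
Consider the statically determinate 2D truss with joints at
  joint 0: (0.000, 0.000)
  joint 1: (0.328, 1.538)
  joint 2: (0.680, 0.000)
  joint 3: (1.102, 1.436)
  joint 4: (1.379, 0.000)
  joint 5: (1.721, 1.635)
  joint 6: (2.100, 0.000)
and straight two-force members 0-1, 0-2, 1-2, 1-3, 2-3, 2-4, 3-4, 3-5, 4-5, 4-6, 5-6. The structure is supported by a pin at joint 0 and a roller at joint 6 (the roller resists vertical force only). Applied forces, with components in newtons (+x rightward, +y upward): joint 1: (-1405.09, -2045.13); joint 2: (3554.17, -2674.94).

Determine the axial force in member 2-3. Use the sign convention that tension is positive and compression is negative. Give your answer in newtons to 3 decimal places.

N=7 nodes, M=11 members, R=3 reactions → 2N=14, M+R=14
member 0 (0-1): L=1.5726, (cx,cy)=(0.2086,0.9780)
member 1 (0-2): L=0.6800, (cx,cy)=(1.0000,0.0000)
member 2 (1-2): L=1.5778, (cx,cy)=(0.2231,-0.9748)
member 3 (1-3): L=0.7807, (cx,cy)=(0.9914,-0.1307)
member 4 (2-3): L=1.4967, (cx,cy)=(0.2819,0.9594)
member 5 (2-4): L=0.6990, (cx,cy)=(1.0000,0.0000)
member 6 (3-4): L=1.4625, (cx,cy)=(0.1894,-0.9819)
member 7 (3-5): L=0.6502, (cx,cy)=(0.9520,0.3061)
member 8 (4-5): L=1.6704, (cx,cy)=(0.2047,0.9788)
member 9 (4-6): L=0.7210, (cx,cy)=(1.0000,0.0000)
member 10 (5-6): L=1.6784, (cx,cy)=(0.2258,-0.9742)
solve A·x = −loads:
  F[0-1] = -4666.1545 N (compression)
  F[0-2] = +3122.3166 N (tension)
  F[1-2] = +2603.6631 N (tension)
  F[1-3] = -150.3127 N (compression)
  F[2-3] = +142.6899 N (tension)
  F[2-4] = +108.7929 N (tension)
  F[3-4] = -183.6565 N (compression)
  F[3-5] = -77.7379 N (compression)
  F[4-5] = +184.2350 N (tension)
  F[4-6] = +36.2866 N (tension)
  F[5-6] = -160.6904 N (compression)
  Rx@0 = -2149.0800 N
  Ry@0 = +4563.5303 N
  Ry@6 = +156.5397 N

142.690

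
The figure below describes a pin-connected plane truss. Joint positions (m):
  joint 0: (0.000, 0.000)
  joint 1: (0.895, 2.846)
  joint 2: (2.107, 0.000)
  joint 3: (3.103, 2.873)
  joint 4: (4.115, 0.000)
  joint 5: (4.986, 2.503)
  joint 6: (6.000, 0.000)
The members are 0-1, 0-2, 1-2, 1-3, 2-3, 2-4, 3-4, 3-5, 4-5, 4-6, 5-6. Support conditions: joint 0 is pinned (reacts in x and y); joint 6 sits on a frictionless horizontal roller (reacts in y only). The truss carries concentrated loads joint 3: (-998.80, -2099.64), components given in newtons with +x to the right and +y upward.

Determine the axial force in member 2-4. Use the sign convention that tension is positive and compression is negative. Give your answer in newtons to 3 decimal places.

N=7 nodes, M=11 members, R=3 reactions → 2N=14, M+R=14
member 0 (0-1): L=2.9834, (cx,cy)=(0.3000,0.9539)
member 1 (0-2): L=2.1070, (cx,cy)=(1.0000,0.0000)
member 2 (1-2): L=3.0933, (cx,cy)=(0.3918,-0.9200)
member 3 (1-3): L=2.2082, (cx,cy)=(0.9999,0.0122)
member 4 (2-3): L=3.0407, (cx,cy)=(0.3276,0.9448)
member 5 (2-4): L=2.0080, (cx,cy)=(1.0000,0.0000)
member 6 (3-4): L=3.0460, (cx,cy)=(0.3322,-0.9432)
member 7 (3-5): L=1.9190, (cx,cy)=(0.9812,-0.1928)
member 8 (4-5): L=2.6502, (cx,cy)=(0.3287,0.9445)
member 9 (4-6): L=1.8850, (cx,cy)=(1.0000,0.0000)
member 10 (5-6): L=2.7006, (cx,cy)=(0.3755,-0.9268)
solve A·x = −loads:
  F[0-1] = -1564.0736 N (compression)
  F[0-2] = -529.5901 N (compression)
  F[1-2] = +1607.0915 N (tension)
  F[1-3] = -1098.9688 N (compression)
  F[2-3] = -1564.9291 N (compression)
  F[2-4] = +612.6808 N (tension)
  F[3-4] = -554.9709 N (compression)
  F[3-5] = -436.4895 N (compression)
  F[4-5] = +554.2336 N (tension)
  F[4-6] = +246.1492 N (tension)
  F[5-6] = -655.5710 N (compression)
  Rx@0 = +998.8000 N
  Ry@0 = +1492.0349 N
  Ry@6 = +607.6051 N

612.681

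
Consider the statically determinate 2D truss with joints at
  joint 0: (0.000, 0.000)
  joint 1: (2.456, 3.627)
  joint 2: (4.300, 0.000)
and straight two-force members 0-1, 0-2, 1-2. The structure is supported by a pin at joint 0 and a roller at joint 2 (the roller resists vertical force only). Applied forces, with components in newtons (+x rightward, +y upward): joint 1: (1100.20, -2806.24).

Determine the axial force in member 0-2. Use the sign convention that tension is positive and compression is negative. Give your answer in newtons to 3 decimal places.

1286.695

N=3 nodes, M=3 members, R=3 reactions → 2N=6, M+R=6
member 0 (0-1): L=4.3803, (cx,cy)=(0.5607,0.8280)
member 1 (0-2): L=4.3000, (cx,cy)=(1.0000,0.0000)
member 2 (1-2): L=4.0688, (cx,cy)=(0.4532,-0.8914)
solve A·x = −loads:
  F[0-1] = -332.6160 N (compression)
  F[0-2] = +1286.6950 N (tension)
  F[1-2] = -2839.1307 N (compression)
  Rx@0 = -1100.2000 N
  Ry@0 = +275.4142 N
  Ry@2 = +2530.8258 N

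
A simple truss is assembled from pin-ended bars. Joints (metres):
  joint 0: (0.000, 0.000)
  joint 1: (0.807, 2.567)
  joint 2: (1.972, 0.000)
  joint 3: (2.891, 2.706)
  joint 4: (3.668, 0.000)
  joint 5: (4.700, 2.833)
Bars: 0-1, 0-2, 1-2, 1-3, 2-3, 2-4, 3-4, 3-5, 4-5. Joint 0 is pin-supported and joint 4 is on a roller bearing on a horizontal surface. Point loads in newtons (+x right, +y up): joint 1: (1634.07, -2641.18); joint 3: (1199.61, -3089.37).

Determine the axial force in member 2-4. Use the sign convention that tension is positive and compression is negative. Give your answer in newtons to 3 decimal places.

N=6 nodes, M=9 members, R=3 reactions → 2N=12, M+R=12
member 0 (0-1): L=2.6909, (cx,cy)=(0.2999,0.9540)
member 1 (0-2): L=1.9720, (cx,cy)=(1.0000,0.0000)
member 2 (1-2): L=2.8190, (cx,cy)=(0.4133,-0.9106)
member 3 (1-3): L=2.0886, (cx,cy)=(0.9978,0.0666)
member 4 (2-3): L=2.8578, (cx,cy)=(0.3216,0.9469)
member 5 (2-4): L=1.6960, (cx,cy)=(1.0000,0.0000)
member 6 (3-4): L=2.8153, (cx,cy)=(0.2760,-0.9612)
member 7 (3-5): L=1.8135, (cx,cy)=(0.9975,0.0700)
member 8 (4-5): L=3.0151, (cx,cy)=(0.3423,0.9396)
solve A·x = −loads:
  F[0-1] = -719.0452 N (compression)
  F[0-2] = +3049.3245 N (tension)
  F[1-2] = -2215.5879 N (compression)
  F[1-3] = -936.1576 N (compression)
  F[2-3] = +2130.7106 N (tension)
  F[2-4] = +1448.5057 N (tension)
  F[3-4] = -5248.4461 N (compression)
  F[3-5] = -0.0000 N (compression)
  F[4-5] = +0.0000 N (tension)
  Rx@0 = -2833.6800 N
  Ry@0 = +685.9471 N
  Ry@4 = +5044.6029 N

1448.506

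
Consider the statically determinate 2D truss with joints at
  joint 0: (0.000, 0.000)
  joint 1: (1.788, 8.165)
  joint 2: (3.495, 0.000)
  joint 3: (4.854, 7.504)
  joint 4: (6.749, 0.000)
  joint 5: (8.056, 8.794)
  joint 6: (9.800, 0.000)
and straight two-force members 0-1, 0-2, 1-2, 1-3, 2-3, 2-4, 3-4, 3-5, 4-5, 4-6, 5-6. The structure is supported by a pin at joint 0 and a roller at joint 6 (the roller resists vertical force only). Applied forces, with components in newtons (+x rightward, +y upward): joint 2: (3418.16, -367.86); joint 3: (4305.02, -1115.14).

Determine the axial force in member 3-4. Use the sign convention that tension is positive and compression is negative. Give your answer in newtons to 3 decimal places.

N=7 nodes, M=11 members, R=3 reactions → 2N=14, M+R=14
member 0 (0-1): L=8.3585, (cx,cy)=(0.2139,0.9769)
member 1 (0-2): L=3.4950, (cx,cy)=(1.0000,0.0000)
member 2 (1-2): L=8.3415, (cx,cy)=(0.2046,-0.9788)
member 3 (1-3): L=3.1364, (cx,cy)=(0.9775,-0.2107)
member 4 (2-3): L=7.6261, (cx,cy)=(0.1782,0.9840)
member 5 (2-4): L=3.2540, (cx,cy)=(1.0000,0.0000)
member 6 (3-4): L=7.7396, (cx,cy)=(0.2448,-0.9696)
member 7 (3-5): L=3.4521, (cx,cy)=(0.9276,0.3737)
member 8 (4-5): L=8.8906, (cx,cy)=(0.1470,0.9891)
member 9 (4-6): L=3.0510, (cx,cy)=(1.0000,0.0000)
member 10 (5-6): L=8.9653, (cx,cy)=(0.1945,-0.9809)
solve A·x = −loads:
  F[0-1] = +2556.1097 N (tension)
  F[0-2] = +7176.3910 N (tension)
  F[1-2] = -2797.4430 N (compression)
  F[1-3] = +1144.9699 N (tension)
  F[2-3] = +3156.6290 N (tension)
  F[2-4] = +2623.2399 N (tension)
  F[3-4] = -4715.1817 N (compression)
  F[3-5] = -1583.4634 N (compression)
  F[4-5] = +4621.8777 N (tension)
  F[4-6] = +789.2903 N (tension)
  F[5-6] = -4057.4520 N (compression)
  Rx@0 = -7723.1800 N
  Ry@0 = -2496.9419 N
  Ry@6 = +3979.9419 N

-4715.182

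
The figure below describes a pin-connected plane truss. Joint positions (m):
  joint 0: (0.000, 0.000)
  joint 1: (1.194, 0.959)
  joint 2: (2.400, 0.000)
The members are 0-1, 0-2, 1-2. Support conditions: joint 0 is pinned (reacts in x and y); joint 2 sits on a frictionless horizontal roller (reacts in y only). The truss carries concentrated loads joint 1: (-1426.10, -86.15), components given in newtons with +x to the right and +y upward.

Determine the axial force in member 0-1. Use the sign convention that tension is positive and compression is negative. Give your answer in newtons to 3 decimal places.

-979.127

N=3 nodes, M=3 members, R=3 reactions → 2N=6, M+R=6
member 0 (0-1): L=1.5314, (cx,cy)=(0.7797,0.6262)
member 1 (0-2): L=2.4000, (cx,cy)=(1.0000,0.0000)
member 2 (1-2): L=1.5408, (cx,cy)=(0.7827,-0.6224)
solve A·x = −loads:
  F[0-1] = -979.1272 N (compression)
  F[0-2] = -662.7167 N (compression)
  F[1-2] = +846.7041 N (tension)
  Rx@0 = +1426.1000 N
  Ry@0 = +613.1362 N
  Ry@2 = -526.9862 N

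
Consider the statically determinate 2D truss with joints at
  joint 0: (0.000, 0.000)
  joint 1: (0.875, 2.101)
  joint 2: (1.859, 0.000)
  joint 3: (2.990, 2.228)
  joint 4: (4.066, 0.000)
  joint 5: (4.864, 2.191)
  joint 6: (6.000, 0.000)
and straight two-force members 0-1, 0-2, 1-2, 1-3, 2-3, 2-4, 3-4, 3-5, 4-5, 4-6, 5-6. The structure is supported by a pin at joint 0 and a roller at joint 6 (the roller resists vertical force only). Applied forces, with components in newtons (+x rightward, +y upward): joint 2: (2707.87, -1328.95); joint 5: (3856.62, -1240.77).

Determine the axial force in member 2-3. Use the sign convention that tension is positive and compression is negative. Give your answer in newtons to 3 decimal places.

1762.838

N=7 nodes, M=11 members, R=3 reactions → 2N=14, M+R=14
member 0 (0-1): L=2.2759, (cx,cy)=(0.3845,0.9231)
member 1 (0-2): L=1.8590, (cx,cy)=(1.0000,0.0000)
member 2 (1-2): L=2.3200, (cx,cy)=(0.4241,-0.9056)
member 3 (1-3): L=2.1188, (cx,cy)=(0.9982,0.0599)
member 4 (2-3): L=2.4986, (cx,cy)=(0.4526,0.8917)
member 5 (2-4): L=2.2070, (cx,cy)=(1.0000,0.0000)
member 6 (3-4): L=2.4742, (cx,cy)=(0.4349,-0.9005)
member 7 (3-5): L=1.8744, (cx,cy)=(0.9998,-0.0197)
member 8 (4-5): L=2.3318, (cx,cy)=(0.3422,0.9396)
member 9 (4-6): L=1.9340, (cx,cy)=(1.0000,0.0000)
member 10 (5-6): L=2.4680, (cx,cy)=(0.4603,-0.8878)
solve A·x = −loads:
  F[0-1] = +277.5228 N (tension)
  F[0-2] = +6457.7937 N (tension)
  F[1-2] = -268.2795 N (compression)
  F[1-3] = +220.8803 N (tension)
  F[2-3] = +1762.8381 N (tension)
  F[2-4] = +2838.1912 N (tension)
  F[3-4] = -1799.8105 N (compression)
  F[3-5] = +1801.4899 N (tension)
  F[4-5] = +1724.8546 N (tension)
  F[4-6] = +1465.1927 N (tension)
  F[5-6] = -3183.1704 N (compression)
  Rx@0 = -6564.4900 N
  Ry@0 = -256.1930 N
  Ry@6 = +2825.9130 N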